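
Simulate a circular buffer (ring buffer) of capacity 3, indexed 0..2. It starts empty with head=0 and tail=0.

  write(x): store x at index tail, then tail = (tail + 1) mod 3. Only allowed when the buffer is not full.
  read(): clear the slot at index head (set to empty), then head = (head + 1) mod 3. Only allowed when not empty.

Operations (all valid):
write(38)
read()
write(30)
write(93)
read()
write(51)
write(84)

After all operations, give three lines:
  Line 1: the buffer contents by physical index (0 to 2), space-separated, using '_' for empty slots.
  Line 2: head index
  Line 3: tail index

Answer: 51 84 93
2
2

Derivation:
write(38): buf=[38 _ _], head=0, tail=1, size=1
read(): buf=[_ _ _], head=1, tail=1, size=0
write(30): buf=[_ 30 _], head=1, tail=2, size=1
write(93): buf=[_ 30 93], head=1, tail=0, size=2
read(): buf=[_ _ 93], head=2, tail=0, size=1
write(51): buf=[51 _ 93], head=2, tail=1, size=2
write(84): buf=[51 84 93], head=2, tail=2, size=3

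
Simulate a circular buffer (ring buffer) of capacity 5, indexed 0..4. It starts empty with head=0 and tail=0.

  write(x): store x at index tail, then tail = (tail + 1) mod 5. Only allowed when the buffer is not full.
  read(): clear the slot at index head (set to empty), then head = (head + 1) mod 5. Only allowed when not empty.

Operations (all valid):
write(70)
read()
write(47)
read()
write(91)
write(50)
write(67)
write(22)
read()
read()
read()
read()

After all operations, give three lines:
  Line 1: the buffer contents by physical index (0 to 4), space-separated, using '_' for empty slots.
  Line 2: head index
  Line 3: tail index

Answer: _ _ _ _ _
1
1

Derivation:
write(70): buf=[70 _ _ _ _], head=0, tail=1, size=1
read(): buf=[_ _ _ _ _], head=1, tail=1, size=0
write(47): buf=[_ 47 _ _ _], head=1, tail=2, size=1
read(): buf=[_ _ _ _ _], head=2, tail=2, size=0
write(91): buf=[_ _ 91 _ _], head=2, tail=3, size=1
write(50): buf=[_ _ 91 50 _], head=2, tail=4, size=2
write(67): buf=[_ _ 91 50 67], head=2, tail=0, size=3
write(22): buf=[22 _ 91 50 67], head=2, tail=1, size=4
read(): buf=[22 _ _ 50 67], head=3, tail=1, size=3
read(): buf=[22 _ _ _ 67], head=4, tail=1, size=2
read(): buf=[22 _ _ _ _], head=0, tail=1, size=1
read(): buf=[_ _ _ _ _], head=1, tail=1, size=0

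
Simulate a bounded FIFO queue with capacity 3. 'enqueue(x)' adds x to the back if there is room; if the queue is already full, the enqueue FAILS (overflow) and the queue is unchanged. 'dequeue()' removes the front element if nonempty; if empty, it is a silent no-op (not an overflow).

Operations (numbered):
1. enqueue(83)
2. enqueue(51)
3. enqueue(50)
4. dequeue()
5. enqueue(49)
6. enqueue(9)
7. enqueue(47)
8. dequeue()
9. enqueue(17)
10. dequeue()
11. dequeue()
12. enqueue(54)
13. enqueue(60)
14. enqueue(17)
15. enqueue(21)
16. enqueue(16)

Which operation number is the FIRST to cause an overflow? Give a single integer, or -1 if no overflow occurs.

1. enqueue(83): size=1
2. enqueue(51): size=2
3. enqueue(50): size=3
4. dequeue(): size=2
5. enqueue(49): size=3
6. enqueue(9): size=3=cap → OVERFLOW (fail)
7. enqueue(47): size=3=cap → OVERFLOW (fail)
8. dequeue(): size=2
9. enqueue(17): size=3
10. dequeue(): size=2
11. dequeue(): size=1
12. enqueue(54): size=2
13. enqueue(60): size=3
14. enqueue(17): size=3=cap → OVERFLOW (fail)
15. enqueue(21): size=3=cap → OVERFLOW (fail)
16. enqueue(16): size=3=cap → OVERFLOW (fail)

Answer: 6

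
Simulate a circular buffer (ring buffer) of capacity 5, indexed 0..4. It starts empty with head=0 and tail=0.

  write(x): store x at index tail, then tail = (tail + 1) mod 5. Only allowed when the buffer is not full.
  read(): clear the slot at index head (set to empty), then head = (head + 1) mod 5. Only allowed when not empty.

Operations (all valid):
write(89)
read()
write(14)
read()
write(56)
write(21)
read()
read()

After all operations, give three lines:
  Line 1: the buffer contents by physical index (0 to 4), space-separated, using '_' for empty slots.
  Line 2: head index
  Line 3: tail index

write(89): buf=[89 _ _ _ _], head=0, tail=1, size=1
read(): buf=[_ _ _ _ _], head=1, tail=1, size=0
write(14): buf=[_ 14 _ _ _], head=1, tail=2, size=1
read(): buf=[_ _ _ _ _], head=2, tail=2, size=0
write(56): buf=[_ _ 56 _ _], head=2, tail=3, size=1
write(21): buf=[_ _ 56 21 _], head=2, tail=4, size=2
read(): buf=[_ _ _ 21 _], head=3, tail=4, size=1
read(): buf=[_ _ _ _ _], head=4, tail=4, size=0

Answer: _ _ _ _ _
4
4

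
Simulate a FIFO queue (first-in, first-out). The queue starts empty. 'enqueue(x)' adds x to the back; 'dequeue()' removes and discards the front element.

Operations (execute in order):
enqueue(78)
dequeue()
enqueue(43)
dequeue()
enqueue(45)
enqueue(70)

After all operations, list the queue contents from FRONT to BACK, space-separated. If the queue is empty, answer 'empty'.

enqueue(78): [78]
dequeue(): []
enqueue(43): [43]
dequeue(): []
enqueue(45): [45]
enqueue(70): [45, 70]

Answer: 45 70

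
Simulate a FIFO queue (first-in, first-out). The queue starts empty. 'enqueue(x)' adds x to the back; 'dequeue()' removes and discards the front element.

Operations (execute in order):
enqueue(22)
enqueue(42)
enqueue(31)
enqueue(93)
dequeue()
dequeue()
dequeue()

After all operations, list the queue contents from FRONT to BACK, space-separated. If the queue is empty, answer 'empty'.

Answer: 93

Derivation:
enqueue(22): [22]
enqueue(42): [22, 42]
enqueue(31): [22, 42, 31]
enqueue(93): [22, 42, 31, 93]
dequeue(): [42, 31, 93]
dequeue(): [31, 93]
dequeue(): [93]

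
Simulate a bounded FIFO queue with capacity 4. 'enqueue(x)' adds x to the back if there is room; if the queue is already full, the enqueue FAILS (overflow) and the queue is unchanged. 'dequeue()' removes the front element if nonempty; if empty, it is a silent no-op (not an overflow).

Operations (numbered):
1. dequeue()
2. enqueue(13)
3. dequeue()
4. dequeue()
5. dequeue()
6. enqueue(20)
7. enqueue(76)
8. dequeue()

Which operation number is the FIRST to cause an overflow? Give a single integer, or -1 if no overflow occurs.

1. dequeue(): empty, no-op, size=0
2. enqueue(13): size=1
3. dequeue(): size=0
4. dequeue(): empty, no-op, size=0
5. dequeue(): empty, no-op, size=0
6. enqueue(20): size=1
7. enqueue(76): size=2
8. dequeue(): size=1

Answer: -1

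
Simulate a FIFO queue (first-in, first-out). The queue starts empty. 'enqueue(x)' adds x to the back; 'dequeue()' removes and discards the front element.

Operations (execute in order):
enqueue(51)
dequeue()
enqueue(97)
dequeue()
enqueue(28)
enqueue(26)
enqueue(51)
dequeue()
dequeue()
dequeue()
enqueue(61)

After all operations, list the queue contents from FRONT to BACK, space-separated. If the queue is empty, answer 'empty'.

enqueue(51): [51]
dequeue(): []
enqueue(97): [97]
dequeue(): []
enqueue(28): [28]
enqueue(26): [28, 26]
enqueue(51): [28, 26, 51]
dequeue(): [26, 51]
dequeue(): [51]
dequeue(): []
enqueue(61): [61]

Answer: 61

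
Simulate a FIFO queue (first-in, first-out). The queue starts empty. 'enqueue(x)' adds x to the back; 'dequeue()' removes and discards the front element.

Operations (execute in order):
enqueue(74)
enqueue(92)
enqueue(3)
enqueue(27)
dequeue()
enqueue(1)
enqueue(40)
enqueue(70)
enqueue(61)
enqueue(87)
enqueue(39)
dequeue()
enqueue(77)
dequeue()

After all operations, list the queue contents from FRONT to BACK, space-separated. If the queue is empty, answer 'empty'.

enqueue(74): [74]
enqueue(92): [74, 92]
enqueue(3): [74, 92, 3]
enqueue(27): [74, 92, 3, 27]
dequeue(): [92, 3, 27]
enqueue(1): [92, 3, 27, 1]
enqueue(40): [92, 3, 27, 1, 40]
enqueue(70): [92, 3, 27, 1, 40, 70]
enqueue(61): [92, 3, 27, 1, 40, 70, 61]
enqueue(87): [92, 3, 27, 1, 40, 70, 61, 87]
enqueue(39): [92, 3, 27, 1, 40, 70, 61, 87, 39]
dequeue(): [3, 27, 1, 40, 70, 61, 87, 39]
enqueue(77): [3, 27, 1, 40, 70, 61, 87, 39, 77]
dequeue(): [27, 1, 40, 70, 61, 87, 39, 77]

Answer: 27 1 40 70 61 87 39 77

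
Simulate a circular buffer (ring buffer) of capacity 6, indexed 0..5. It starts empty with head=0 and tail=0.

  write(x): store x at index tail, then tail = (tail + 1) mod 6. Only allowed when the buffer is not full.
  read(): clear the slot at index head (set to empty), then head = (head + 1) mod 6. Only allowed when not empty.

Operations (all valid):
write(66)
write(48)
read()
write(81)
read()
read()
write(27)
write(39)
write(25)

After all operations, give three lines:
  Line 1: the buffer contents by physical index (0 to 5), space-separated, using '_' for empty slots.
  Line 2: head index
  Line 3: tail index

Answer: _ _ _ 27 39 25
3
0

Derivation:
write(66): buf=[66 _ _ _ _ _], head=0, tail=1, size=1
write(48): buf=[66 48 _ _ _ _], head=0, tail=2, size=2
read(): buf=[_ 48 _ _ _ _], head=1, tail=2, size=1
write(81): buf=[_ 48 81 _ _ _], head=1, tail=3, size=2
read(): buf=[_ _ 81 _ _ _], head=2, tail=3, size=1
read(): buf=[_ _ _ _ _ _], head=3, tail=3, size=0
write(27): buf=[_ _ _ 27 _ _], head=3, tail=4, size=1
write(39): buf=[_ _ _ 27 39 _], head=3, tail=5, size=2
write(25): buf=[_ _ _ 27 39 25], head=3, tail=0, size=3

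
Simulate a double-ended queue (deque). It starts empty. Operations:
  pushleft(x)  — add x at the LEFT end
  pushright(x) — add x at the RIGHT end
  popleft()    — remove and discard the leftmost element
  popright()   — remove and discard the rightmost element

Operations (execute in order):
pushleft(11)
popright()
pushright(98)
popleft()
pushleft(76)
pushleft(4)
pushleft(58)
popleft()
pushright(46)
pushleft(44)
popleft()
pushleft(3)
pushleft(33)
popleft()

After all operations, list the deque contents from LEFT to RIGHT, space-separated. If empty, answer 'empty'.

pushleft(11): [11]
popright(): []
pushright(98): [98]
popleft(): []
pushleft(76): [76]
pushleft(4): [4, 76]
pushleft(58): [58, 4, 76]
popleft(): [4, 76]
pushright(46): [4, 76, 46]
pushleft(44): [44, 4, 76, 46]
popleft(): [4, 76, 46]
pushleft(3): [3, 4, 76, 46]
pushleft(33): [33, 3, 4, 76, 46]
popleft(): [3, 4, 76, 46]

Answer: 3 4 76 46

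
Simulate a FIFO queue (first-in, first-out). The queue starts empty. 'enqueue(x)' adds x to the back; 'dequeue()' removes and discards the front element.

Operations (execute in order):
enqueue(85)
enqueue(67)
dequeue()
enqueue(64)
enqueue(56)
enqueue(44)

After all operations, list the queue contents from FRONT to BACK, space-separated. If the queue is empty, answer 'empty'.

enqueue(85): [85]
enqueue(67): [85, 67]
dequeue(): [67]
enqueue(64): [67, 64]
enqueue(56): [67, 64, 56]
enqueue(44): [67, 64, 56, 44]

Answer: 67 64 56 44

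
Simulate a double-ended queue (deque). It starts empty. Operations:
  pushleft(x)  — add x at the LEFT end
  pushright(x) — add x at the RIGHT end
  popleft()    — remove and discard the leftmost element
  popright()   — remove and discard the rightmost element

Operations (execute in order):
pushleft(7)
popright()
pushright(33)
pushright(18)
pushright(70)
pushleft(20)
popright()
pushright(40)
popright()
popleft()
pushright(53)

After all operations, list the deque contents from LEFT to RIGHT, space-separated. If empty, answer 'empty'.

pushleft(7): [7]
popright(): []
pushright(33): [33]
pushright(18): [33, 18]
pushright(70): [33, 18, 70]
pushleft(20): [20, 33, 18, 70]
popright(): [20, 33, 18]
pushright(40): [20, 33, 18, 40]
popright(): [20, 33, 18]
popleft(): [33, 18]
pushright(53): [33, 18, 53]

Answer: 33 18 53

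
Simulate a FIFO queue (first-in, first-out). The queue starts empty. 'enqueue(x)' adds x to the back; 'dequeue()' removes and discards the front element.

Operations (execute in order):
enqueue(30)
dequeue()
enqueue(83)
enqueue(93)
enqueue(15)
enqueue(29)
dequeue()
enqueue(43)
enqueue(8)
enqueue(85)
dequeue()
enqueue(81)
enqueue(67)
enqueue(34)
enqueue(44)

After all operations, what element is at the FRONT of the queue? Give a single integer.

Answer: 15

Derivation:
enqueue(30): queue = [30]
dequeue(): queue = []
enqueue(83): queue = [83]
enqueue(93): queue = [83, 93]
enqueue(15): queue = [83, 93, 15]
enqueue(29): queue = [83, 93, 15, 29]
dequeue(): queue = [93, 15, 29]
enqueue(43): queue = [93, 15, 29, 43]
enqueue(8): queue = [93, 15, 29, 43, 8]
enqueue(85): queue = [93, 15, 29, 43, 8, 85]
dequeue(): queue = [15, 29, 43, 8, 85]
enqueue(81): queue = [15, 29, 43, 8, 85, 81]
enqueue(67): queue = [15, 29, 43, 8, 85, 81, 67]
enqueue(34): queue = [15, 29, 43, 8, 85, 81, 67, 34]
enqueue(44): queue = [15, 29, 43, 8, 85, 81, 67, 34, 44]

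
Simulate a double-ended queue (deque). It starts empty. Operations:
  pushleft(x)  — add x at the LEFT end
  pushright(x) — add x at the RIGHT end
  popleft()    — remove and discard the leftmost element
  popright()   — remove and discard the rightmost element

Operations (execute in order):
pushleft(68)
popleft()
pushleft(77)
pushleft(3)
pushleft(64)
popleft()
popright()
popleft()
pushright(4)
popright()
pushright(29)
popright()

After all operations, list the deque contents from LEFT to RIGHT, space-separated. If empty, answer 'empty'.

pushleft(68): [68]
popleft(): []
pushleft(77): [77]
pushleft(3): [3, 77]
pushleft(64): [64, 3, 77]
popleft(): [3, 77]
popright(): [3]
popleft(): []
pushright(4): [4]
popright(): []
pushright(29): [29]
popright(): []

Answer: empty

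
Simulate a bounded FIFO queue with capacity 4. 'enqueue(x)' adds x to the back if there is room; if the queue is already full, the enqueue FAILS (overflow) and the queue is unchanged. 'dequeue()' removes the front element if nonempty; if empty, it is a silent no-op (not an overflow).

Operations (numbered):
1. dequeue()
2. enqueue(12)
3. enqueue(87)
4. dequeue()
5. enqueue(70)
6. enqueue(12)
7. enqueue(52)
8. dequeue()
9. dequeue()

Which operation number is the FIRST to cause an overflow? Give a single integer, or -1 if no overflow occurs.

Answer: -1

Derivation:
1. dequeue(): empty, no-op, size=0
2. enqueue(12): size=1
3. enqueue(87): size=2
4. dequeue(): size=1
5. enqueue(70): size=2
6. enqueue(12): size=3
7. enqueue(52): size=4
8. dequeue(): size=3
9. dequeue(): size=2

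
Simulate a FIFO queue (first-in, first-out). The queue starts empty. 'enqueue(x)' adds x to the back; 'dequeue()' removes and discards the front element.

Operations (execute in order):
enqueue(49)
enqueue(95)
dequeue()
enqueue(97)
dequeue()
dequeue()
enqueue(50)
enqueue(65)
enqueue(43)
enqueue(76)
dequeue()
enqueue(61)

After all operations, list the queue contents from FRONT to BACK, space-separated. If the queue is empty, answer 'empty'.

Answer: 65 43 76 61

Derivation:
enqueue(49): [49]
enqueue(95): [49, 95]
dequeue(): [95]
enqueue(97): [95, 97]
dequeue(): [97]
dequeue(): []
enqueue(50): [50]
enqueue(65): [50, 65]
enqueue(43): [50, 65, 43]
enqueue(76): [50, 65, 43, 76]
dequeue(): [65, 43, 76]
enqueue(61): [65, 43, 76, 61]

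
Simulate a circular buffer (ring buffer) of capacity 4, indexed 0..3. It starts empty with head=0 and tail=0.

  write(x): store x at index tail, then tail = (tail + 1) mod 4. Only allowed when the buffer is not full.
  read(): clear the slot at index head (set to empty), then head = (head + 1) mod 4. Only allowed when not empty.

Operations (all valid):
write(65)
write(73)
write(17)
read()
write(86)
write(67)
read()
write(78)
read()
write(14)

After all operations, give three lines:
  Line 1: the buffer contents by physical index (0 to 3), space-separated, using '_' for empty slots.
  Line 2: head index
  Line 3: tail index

Answer: 67 78 14 86
3
3

Derivation:
write(65): buf=[65 _ _ _], head=0, tail=1, size=1
write(73): buf=[65 73 _ _], head=0, tail=2, size=2
write(17): buf=[65 73 17 _], head=0, tail=3, size=3
read(): buf=[_ 73 17 _], head=1, tail=3, size=2
write(86): buf=[_ 73 17 86], head=1, tail=0, size=3
write(67): buf=[67 73 17 86], head=1, tail=1, size=4
read(): buf=[67 _ 17 86], head=2, tail=1, size=3
write(78): buf=[67 78 17 86], head=2, tail=2, size=4
read(): buf=[67 78 _ 86], head=3, tail=2, size=3
write(14): buf=[67 78 14 86], head=3, tail=3, size=4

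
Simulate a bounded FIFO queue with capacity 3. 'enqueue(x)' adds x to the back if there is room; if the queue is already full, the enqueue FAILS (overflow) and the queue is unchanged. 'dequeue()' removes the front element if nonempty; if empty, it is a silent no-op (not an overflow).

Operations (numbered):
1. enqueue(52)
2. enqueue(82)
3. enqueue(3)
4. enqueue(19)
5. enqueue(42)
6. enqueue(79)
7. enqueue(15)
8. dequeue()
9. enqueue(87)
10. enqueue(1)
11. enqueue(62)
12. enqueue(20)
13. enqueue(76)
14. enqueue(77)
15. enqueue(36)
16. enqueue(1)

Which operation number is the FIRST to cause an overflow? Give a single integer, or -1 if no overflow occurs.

Answer: 4

Derivation:
1. enqueue(52): size=1
2. enqueue(82): size=2
3. enqueue(3): size=3
4. enqueue(19): size=3=cap → OVERFLOW (fail)
5. enqueue(42): size=3=cap → OVERFLOW (fail)
6. enqueue(79): size=3=cap → OVERFLOW (fail)
7. enqueue(15): size=3=cap → OVERFLOW (fail)
8. dequeue(): size=2
9. enqueue(87): size=3
10. enqueue(1): size=3=cap → OVERFLOW (fail)
11. enqueue(62): size=3=cap → OVERFLOW (fail)
12. enqueue(20): size=3=cap → OVERFLOW (fail)
13. enqueue(76): size=3=cap → OVERFLOW (fail)
14. enqueue(77): size=3=cap → OVERFLOW (fail)
15. enqueue(36): size=3=cap → OVERFLOW (fail)
16. enqueue(1): size=3=cap → OVERFLOW (fail)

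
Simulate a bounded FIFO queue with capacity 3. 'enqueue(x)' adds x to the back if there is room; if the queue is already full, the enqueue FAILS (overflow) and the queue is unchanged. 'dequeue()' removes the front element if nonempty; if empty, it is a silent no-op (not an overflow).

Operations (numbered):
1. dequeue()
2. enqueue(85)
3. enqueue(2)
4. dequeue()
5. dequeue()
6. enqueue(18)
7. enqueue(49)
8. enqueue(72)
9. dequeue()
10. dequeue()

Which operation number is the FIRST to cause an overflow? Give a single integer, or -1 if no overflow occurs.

1. dequeue(): empty, no-op, size=0
2. enqueue(85): size=1
3. enqueue(2): size=2
4. dequeue(): size=1
5. dequeue(): size=0
6. enqueue(18): size=1
7. enqueue(49): size=2
8. enqueue(72): size=3
9. dequeue(): size=2
10. dequeue(): size=1

Answer: -1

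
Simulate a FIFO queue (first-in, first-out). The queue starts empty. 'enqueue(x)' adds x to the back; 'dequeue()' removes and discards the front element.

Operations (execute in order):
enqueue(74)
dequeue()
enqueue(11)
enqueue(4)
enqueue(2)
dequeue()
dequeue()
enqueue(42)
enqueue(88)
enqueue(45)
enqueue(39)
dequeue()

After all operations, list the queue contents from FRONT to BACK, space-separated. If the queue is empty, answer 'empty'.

enqueue(74): [74]
dequeue(): []
enqueue(11): [11]
enqueue(4): [11, 4]
enqueue(2): [11, 4, 2]
dequeue(): [4, 2]
dequeue(): [2]
enqueue(42): [2, 42]
enqueue(88): [2, 42, 88]
enqueue(45): [2, 42, 88, 45]
enqueue(39): [2, 42, 88, 45, 39]
dequeue(): [42, 88, 45, 39]

Answer: 42 88 45 39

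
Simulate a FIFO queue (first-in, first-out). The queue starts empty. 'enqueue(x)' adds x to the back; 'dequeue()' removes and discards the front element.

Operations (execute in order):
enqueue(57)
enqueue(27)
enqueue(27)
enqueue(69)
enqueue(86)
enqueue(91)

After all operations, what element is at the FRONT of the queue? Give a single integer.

enqueue(57): queue = [57]
enqueue(27): queue = [57, 27]
enqueue(27): queue = [57, 27, 27]
enqueue(69): queue = [57, 27, 27, 69]
enqueue(86): queue = [57, 27, 27, 69, 86]
enqueue(91): queue = [57, 27, 27, 69, 86, 91]

Answer: 57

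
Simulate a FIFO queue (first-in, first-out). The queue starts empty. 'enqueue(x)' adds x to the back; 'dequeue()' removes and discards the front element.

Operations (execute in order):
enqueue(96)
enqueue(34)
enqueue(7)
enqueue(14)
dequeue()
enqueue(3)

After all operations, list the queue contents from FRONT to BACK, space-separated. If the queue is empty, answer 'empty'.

enqueue(96): [96]
enqueue(34): [96, 34]
enqueue(7): [96, 34, 7]
enqueue(14): [96, 34, 7, 14]
dequeue(): [34, 7, 14]
enqueue(3): [34, 7, 14, 3]

Answer: 34 7 14 3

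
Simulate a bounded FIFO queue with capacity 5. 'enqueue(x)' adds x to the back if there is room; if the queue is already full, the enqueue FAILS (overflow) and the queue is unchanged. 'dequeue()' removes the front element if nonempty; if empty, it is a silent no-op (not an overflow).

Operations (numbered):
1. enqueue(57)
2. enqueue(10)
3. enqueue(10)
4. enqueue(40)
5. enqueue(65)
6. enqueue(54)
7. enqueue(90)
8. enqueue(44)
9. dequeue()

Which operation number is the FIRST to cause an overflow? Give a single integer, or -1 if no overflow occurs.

1. enqueue(57): size=1
2. enqueue(10): size=2
3. enqueue(10): size=3
4. enqueue(40): size=4
5. enqueue(65): size=5
6. enqueue(54): size=5=cap → OVERFLOW (fail)
7. enqueue(90): size=5=cap → OVERFLOW (fail)
8. enqueue(44): size=5=cap → OVERFLOW (fail)
9. dequeue(): size=4

Answer: 6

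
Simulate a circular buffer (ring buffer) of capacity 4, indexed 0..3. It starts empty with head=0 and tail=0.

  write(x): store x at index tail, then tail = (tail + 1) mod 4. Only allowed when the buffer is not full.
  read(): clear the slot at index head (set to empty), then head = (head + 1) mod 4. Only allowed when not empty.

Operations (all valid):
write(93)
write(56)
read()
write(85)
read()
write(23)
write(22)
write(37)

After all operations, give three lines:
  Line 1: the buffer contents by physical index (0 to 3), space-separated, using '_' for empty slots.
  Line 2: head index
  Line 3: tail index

Answer: 22 37 85 23
2
2

Derivation:
write(93): buf=[93 _ _ _], head=0, tail=1, size=1
write(56): buf=[93 56 _ _], head=0, tail=2, size=2
read(): buf=[_ 56 _ _], head=1, tail=2, size=1
write(85): buf=[_ 56 85 _], head=1, tail=3, size=2
read(): buf=[_ _ 85 _], head=2, tail=3, size=1
write(23): buf=[_ _ 85 23], head=2, tail=0, size=2
write(22): buf=[22 _ 85 23], head=2, tail=1, size=3
write(37): buf=[22 37 85 23], head=2, tail=2, size=4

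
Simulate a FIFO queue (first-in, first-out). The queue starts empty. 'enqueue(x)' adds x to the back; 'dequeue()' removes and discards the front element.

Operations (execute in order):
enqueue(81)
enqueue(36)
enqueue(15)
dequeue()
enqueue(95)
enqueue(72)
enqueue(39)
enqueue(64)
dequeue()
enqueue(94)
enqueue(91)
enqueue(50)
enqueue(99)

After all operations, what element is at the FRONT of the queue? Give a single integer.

Answer: 15

Derivation:
enqueue(81): queue = [81]
enqueue(36): queue = [81, 36]
enqueue(15): queue = [81, 36, 15]
dequeue(): queue = [36, 15]
enqueue(95): queue = [36, 15, 95]
enqueue(72): queue = [36, 15, 95, 72]
enqueue(39): queue = [36, 15, 95, 72, 39]
enqueue(64): queue = [36, 15, 95, 72, 39, 64]
dequeue(): queue = [15, 95, 72, 39, 64]
enqueue(94): queue = [15, 95, 72, 39, 64, 94]
enqueue(91): queue = [15, 95, 72, 39, 64, 94, 91]
enqueue(50): queue = [15, 95, 72, 39, 64, 94, 91, 50]
enqueue(99): queue = [15, 95, 72, 39, 64, 94, 91, 50, 99]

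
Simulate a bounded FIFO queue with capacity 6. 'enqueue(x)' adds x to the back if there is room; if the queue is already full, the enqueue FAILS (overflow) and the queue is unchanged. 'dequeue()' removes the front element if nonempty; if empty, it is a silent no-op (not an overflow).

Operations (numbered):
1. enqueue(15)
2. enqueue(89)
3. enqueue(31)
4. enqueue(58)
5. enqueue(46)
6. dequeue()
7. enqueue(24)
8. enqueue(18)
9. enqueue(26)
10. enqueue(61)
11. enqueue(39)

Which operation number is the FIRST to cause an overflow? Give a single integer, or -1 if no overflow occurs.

Answer: 9

Derivation:
1. enqueue(15): size=1
2. enqueue(89): size=2
3. enqueue(31): size=3
4. enqueue(58): size=4
5. enqueue(46): size=5
6. dequeue(): size=4
7. enqueue(24): size=5
8. enqueue(18): size=6
9. enqueue(26): size=6=cap → OVERFLOW (fail)
10. enqueue(61): size=6=cap → OVERFLOW (fail)
11. enqueue(39): size=6=cap → OVERFLOW (fail)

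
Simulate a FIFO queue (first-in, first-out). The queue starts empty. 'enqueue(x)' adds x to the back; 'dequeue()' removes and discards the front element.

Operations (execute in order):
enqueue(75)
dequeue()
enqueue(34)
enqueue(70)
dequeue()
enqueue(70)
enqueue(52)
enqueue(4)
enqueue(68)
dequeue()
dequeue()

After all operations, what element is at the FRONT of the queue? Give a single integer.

Answer: 52

Derivation:
enqueue(75): queue = [75]
dequeue(): queue = []
enqueue(34): queue = [34]
enqueue(70): queue = [34, 70]
dequeue(): queue = [70]
enqueue(70): queue = [70, 70]
enqueue(52): queue = [70, 70, 52]
enqueue(4): queue = [70, 70, 52, 4]
enqueue(68): queue = [70, 70, 52, 4, 68]
dequeue(): queue = [70, 52, 4, 68]
dequeue(): queue = [52, 4, 68]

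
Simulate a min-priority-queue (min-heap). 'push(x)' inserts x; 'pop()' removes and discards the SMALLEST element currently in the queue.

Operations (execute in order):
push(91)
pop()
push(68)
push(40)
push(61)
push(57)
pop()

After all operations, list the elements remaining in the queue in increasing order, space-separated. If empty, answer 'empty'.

Answer: 57 61 68

Derivation:
push(91): heap contents = [91]
pop() → 91: heap contents = []
push(68): heap contents = [68]
push(40): heap contents = [40, 68]
push(61): heap contents = [40, 61, 68]
push(57): heap contents = [40, 57, 61, 68]
pop() → 40: heap contents = [57, 61, 68]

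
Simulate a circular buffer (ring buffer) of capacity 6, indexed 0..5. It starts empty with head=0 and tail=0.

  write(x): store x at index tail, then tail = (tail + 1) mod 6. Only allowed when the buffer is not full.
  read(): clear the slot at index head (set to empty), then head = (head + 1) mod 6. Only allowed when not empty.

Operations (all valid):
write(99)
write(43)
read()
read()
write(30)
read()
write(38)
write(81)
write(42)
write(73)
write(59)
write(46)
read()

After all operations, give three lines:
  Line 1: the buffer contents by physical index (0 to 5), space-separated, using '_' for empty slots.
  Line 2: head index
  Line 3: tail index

write(99): buf=[99 _ _ _ _ _], head=0, tail=1, size=1
write(43): buf=[99 43 _ _ _ _], head=0, tail=2, size=2
read(): buf=[_ 43 _ _ _ _], head=1, tail=2, size=1
read(): buf=[_ _ _ _ _ _], head=2, tail=2, size=0
write(30): buf=[_ _ 30 _ _ _], head=2, tail=3, size=1
read(): buf=[_ _ _ _ _ _], head=3, tail=3, size=0
write(38): buf=[_ _ _ 38 _ _], head=3, tail=4, size=1
write(81): buf=[_ _ _ 38 81 _], head=3, tail=5, size=2
write(42): buf=[_ _ _ 38 81 42], head=3, tail=0, size=3
write(73): buf=[73 _ _ 38 81 42], head=3, tail=1, size=4
write(59): buf=[73 59 _ 38 81 42], head=3, tail=2, size=5
write(46): buf=[73 59 46 38 81 42], head=3, tail=3, size=6
read(): buf=[73 59 46 _ 81 42], head=4, tail=3, size=5

Answer: 73 59 46 _ 81 42
4
3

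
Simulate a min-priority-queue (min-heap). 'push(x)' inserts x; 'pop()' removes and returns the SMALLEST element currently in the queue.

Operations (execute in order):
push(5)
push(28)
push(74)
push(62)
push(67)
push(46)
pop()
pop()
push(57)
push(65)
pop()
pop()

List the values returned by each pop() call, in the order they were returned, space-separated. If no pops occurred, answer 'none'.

push(5): heap contents = [5]
push(28): heap contents = [5, 28]
push(74): heap contents = [5, 28, 74]
push(62): heap contents = [5, 28, 62, 74]
push(67): heap contents = [5, 28, 62, 67, 74]
push(46): heap contents = [5, 28, 46, 62, 67, 74]
pop() → 5: heap contents = [28, 46, 62, 67, 74]
pop() → 28: heap contents = [46, 62, 67, 74]
push(57): heap contents = [46, 57, 62, 67, 74]
push(65): heap contents = [46, 57, 62, 65, 67, 74]
pop() → 46: heap contents = [57, 62, 65, 67, 74]
pop() → 57: heap contents = [62, 65, 67, 74]

Answer: 5 28 46 57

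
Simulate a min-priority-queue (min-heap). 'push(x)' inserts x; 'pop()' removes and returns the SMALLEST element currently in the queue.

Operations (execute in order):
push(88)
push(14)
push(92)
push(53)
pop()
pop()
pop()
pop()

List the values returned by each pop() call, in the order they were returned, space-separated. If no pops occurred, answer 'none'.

Answer: 14 53 88 92

Derivation:
push(88): heap contents = [88]
push(14): heap contents = [14, 88]
push(92): heap contents = [14, 88, 92]
push(53): heap contents = [14, 53, 88, 92]
pop() → 14: heap contents = [53, 88, 92]
pop() → 53: heap contents = [88, 92]
pop() → 88: heap contents = [92]
pop() → 92: heap contents = []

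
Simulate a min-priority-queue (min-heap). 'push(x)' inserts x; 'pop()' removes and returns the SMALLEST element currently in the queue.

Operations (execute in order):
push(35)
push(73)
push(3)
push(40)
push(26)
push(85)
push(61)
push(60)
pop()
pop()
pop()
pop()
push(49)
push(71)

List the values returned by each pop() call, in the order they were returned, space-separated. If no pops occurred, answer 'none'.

push(35): heap contents = [35]
push(73): heap contents = [35, 73]
push(3): heap contents = [3, 35, 73]
push(40): heap contents = [3, 35, 40, 73]
push(26): heap contents = [3, 26, 35, 40, 73]
push(85): heap contents = [3, 26, 35, 40, 73, 85]
push(61): heap contents = [3, 26, 35, 40, 61, 73, 85]
push(60): heap contents = [3, 26, 35, 40, 60, 61, 73, 85]
pop() → 3: heap contents = [26, 35, 40, 60, 61, 73, 85]
pop() → 26: heap contents = [35, 40, 60, 61, 73, 85]
pop() → 35: heap contents = [40, 60, 61, 73, 85]
pop() → 40: heap contents = [60, 61, 73, 85]
push(49): heap contents = [49, 60, 61, 73, 85]
push(71): heap contents = [49, 60, 61, 71, 73, 85]

Answer: 3 26 35 40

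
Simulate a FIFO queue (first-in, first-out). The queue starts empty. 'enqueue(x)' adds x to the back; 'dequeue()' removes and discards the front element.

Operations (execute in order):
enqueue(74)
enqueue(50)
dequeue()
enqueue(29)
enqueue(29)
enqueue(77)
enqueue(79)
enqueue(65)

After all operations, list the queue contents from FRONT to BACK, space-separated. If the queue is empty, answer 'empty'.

enqueue(74): [74]
enqueue(50): [74, 50]
dequeue(): [50]
enqueue(29): [50, 29]
enqueue(29): [50, 29, 29]
enqueue(77): [50, 29, 29, 77]
enqueue(79): [50, 29, 29, 77, 79]
enqueue(65): [50, 29, 29, 77, 79, 65]

Answer: 50 29 29 77 79 65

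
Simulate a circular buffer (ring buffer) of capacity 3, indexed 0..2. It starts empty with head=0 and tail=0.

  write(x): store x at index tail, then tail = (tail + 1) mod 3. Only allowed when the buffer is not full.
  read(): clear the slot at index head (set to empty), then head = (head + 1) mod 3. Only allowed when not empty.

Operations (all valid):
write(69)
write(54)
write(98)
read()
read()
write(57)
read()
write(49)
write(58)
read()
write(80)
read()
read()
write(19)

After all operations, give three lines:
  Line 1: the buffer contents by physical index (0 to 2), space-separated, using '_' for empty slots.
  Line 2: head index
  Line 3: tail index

write(69): buf=[69 _ _], head=0, tail=1, size=1
write(54): buf=[69 54 _], head=0, tail=2, size=2
write(98): buf=[69 54 98], head=0, tail=0, size=3
read(): buf=[_ 54 98], head=1, tail=0, size=2
read(): buf=[_ _ 98], head=2, tail=0, size=1
write(57): buf=[57 _ 98], head=2, tail=1, size=2
read(): buf=[57 _ _], head=0, tail=1, size=1
write(49): buf=[57 49 _], head=0, tail=2, size=2
write(58): buf=[57 49 58], head=0, tail=0, size=3
read(): buf=[_ 49 58], head=1, tail=0, size=2
write(80): buf=[80 49 58], head=1, tail=1, size=3
read(): buf=[80 _ 58], head=2, tail=1, size=2
read(): buf=[80 _ _], head=0, tail=1, size=1
write(19): buf=[80 19 _], head=0, tail=2, size=2

Answer: 80 19 _
0
2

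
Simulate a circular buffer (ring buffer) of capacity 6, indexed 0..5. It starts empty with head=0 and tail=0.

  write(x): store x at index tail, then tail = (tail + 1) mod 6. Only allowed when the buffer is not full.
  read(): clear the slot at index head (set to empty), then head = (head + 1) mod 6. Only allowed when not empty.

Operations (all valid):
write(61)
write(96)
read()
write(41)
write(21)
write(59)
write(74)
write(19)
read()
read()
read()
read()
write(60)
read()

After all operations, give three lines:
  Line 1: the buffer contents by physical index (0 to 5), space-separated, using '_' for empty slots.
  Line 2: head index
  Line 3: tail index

Answer: 19 60 _ _ _ _
0
2

Derivation:
write(61): buf=[61 _ _ _ _ _], head=0, tail=1, size=1
write(96): buf=[61 96 _ _ _ _], head=0, tail=2, size=2
read(): buf=[_ 96 _ _ _ _], head=1, tail=2, size=1
write(41): buf=[_ 96 41 _ _ _], head=1, tail=3, size=2
write(21): buf=[_ 96 41 21 _ _], head=1, tail=4, size=3
write(59): buf=[_ 96 41 21 59 _], head=1, tail=5, size=4
write(74): buf=[_ 96 41 21 59 74], head=1, tail=0, size=5
write(19): buf=[19 96 41 21 59 74], head=1, tail=1, size=6
read(): buf=[19 _ 41 21 59 74], head=2, tail=1, size=5
read(): buf=[19 _ _ 21 59 74], head=3, tail=1, size=4
read(): buf=[19 _ _ _ 59 74], head=4, tail=1, size=3
read(): buf=[19 _ _ _ _ 74], head=5, tail=1, size=2
write(60): buf=[19 60 _ _ _ 74], head=5, tail=2, size=3
read(): buf=[19 60 _ _ _ _], head=0, tail=2, size=2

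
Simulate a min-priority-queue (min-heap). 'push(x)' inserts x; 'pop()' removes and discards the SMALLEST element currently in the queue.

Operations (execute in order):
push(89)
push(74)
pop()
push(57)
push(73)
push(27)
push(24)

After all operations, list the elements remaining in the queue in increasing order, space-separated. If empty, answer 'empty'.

push(89): heap contents = [89]
push(74): heap contents = [74, 89]
pop() → 74: heap contents = [89]
push(57): heap contents = [57, 89]
push(73): heap contents = [57, 73, 89]
push(27): heap contents = [27, 57, 73, 89]
push(24): heap contents = [24, 27, 57, 73, 89]

Answer: 24 27 57 73 89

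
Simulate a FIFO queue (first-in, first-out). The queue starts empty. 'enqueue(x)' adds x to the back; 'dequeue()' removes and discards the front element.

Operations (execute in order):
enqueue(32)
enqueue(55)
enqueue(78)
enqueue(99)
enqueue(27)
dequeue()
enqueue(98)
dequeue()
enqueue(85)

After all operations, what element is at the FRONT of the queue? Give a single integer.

enqueue(32): queue = [32]
enqueue(55): queue = [32, 55]
enqueue(78): queue = [32, 55, 78]
enqueue(99): queue = [32, 55, 78, 99]
enqueue(27): queue = [32, 55, 78, 99, 27]
dequeue(): queue = [55, 78, 99, 27]
enqueue(98): queue = [55, 78, 99, 27, 98]
dequeue(): queue = [78, 99, 27, 98]
enqueue(85): queue = [78, 99, 27, 98, 85]

Answer: 78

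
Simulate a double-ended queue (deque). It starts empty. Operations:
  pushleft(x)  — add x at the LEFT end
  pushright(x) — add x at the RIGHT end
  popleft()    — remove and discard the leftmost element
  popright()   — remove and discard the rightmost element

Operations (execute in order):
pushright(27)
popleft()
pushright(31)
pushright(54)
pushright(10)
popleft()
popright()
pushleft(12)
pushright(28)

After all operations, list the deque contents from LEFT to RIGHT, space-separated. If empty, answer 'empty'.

Answer: 12 54 28

Derivation:
pushright(27): [27]
popleft(): []
pushright(31): [31]
pushright(54): [31, 54]
pushright(10): [31, 54, 10]
popleft(): [54, 10]
popright(): [54]
pushleft(12): [12, 54]
pushright(28): [12, 54, 28]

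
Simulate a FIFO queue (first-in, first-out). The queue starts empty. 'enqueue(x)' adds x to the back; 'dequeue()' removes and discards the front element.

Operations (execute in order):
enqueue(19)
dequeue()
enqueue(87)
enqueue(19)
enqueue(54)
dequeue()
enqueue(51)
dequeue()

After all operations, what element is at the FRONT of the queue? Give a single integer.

enqueue(19): queue = [19]
dequeue(): queue = []
enqueue(87): queue = [87]
enqueue(19): queue = [87, 19]
enqueue(54): queue = [87, 19, 54]
dequeue(): queue = [19, 54]
enqueue(51): queue = [19, 54, 51]
dequeue(): queue = [54, 51]

Answer: 54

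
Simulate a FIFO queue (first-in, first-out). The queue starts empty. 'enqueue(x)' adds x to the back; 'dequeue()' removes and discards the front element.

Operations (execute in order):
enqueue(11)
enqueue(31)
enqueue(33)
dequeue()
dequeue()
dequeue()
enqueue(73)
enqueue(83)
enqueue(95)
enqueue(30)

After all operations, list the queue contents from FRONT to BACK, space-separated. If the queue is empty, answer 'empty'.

enqueue(11): [11]
enqueue(31): [11, 31]
enqueue(33): [11, 31, 33]
dequeue(): [31, 33]
dequeue(): [33]
dequeue(): []
enqueue(73): [73]
enqueue(83): [73, 83]
enqueue(95): [73, 83, 95]
enqueue(30): [73, 83, 95, 30]

Answer: 73 83 95 30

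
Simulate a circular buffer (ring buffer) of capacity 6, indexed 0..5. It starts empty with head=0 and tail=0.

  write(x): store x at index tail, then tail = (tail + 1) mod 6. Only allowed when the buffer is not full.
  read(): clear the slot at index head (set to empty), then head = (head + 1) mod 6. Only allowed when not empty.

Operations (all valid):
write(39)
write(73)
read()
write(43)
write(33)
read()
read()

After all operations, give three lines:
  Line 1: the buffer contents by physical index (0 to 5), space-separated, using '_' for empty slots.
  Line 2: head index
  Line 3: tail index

write(39): buf=[39 _ _ _ _ _], head=0, tail=1, size=1
write(73): buf=[39 73 _ _ _ _], head=0, tail=2, size=2
read(): buf=[_ 73 _ _ _ _], head=1, tail=2, size=1
write(43): buf=[_ 73 43 _ _ _], head=1, tail=3, size=2
write(33): buf=[_ 73 43 33 _ _], head=1, tail=4, size=3
read(): buf=[_ _ 43 33 _ _], head=2, tail=4, size=2
read(): buf=[_ _ _ 33 _ _], head=3, tail=4, size=1

Answer: _ _ _ 33 _ _
3
4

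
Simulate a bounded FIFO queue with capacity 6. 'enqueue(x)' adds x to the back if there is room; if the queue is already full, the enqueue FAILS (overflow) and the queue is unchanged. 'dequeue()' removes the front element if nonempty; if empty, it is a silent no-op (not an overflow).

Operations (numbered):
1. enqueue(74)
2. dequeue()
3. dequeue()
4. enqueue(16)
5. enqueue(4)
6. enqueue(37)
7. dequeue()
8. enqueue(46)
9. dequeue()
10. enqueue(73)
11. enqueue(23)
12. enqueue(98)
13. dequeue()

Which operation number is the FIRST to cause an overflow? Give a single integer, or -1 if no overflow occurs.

1. enqueue(74): size=1
2. dequeue(): size=0
3. dequeue(): empty, no-op, size=0
4. enqueue(16): size=1
5. enqueue(4): size=2
6. enqueue(37): size=3
7. dequeue(): size=2
8. enqueue(46): size=3
9. dequeue(): size=2
10. enqueue(73): size=3
11. enqueue(23): size=4
12. enqueue(98): size=5
13. dequeue(): size=4

Answer: -1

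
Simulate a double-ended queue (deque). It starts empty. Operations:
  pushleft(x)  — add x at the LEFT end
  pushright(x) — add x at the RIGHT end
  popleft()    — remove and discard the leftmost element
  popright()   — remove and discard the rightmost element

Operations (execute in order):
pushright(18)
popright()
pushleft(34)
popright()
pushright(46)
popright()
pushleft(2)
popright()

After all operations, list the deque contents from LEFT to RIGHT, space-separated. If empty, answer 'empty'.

pushright(18): [18]
popright(): []
pushleft(34): [34]
popright(): []
pushright(46): [46]
popright(): []
pushleft(2): [2]
popright(): []

Answer: empty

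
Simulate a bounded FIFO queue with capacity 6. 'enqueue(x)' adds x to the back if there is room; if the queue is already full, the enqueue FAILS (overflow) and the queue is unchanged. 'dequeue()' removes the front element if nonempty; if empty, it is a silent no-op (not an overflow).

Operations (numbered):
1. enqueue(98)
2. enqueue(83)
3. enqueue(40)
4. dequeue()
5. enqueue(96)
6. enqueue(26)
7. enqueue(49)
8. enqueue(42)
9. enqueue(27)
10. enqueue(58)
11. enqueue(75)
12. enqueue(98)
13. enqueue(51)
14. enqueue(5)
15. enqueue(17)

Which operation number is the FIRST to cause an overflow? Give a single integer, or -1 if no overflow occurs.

Answer: 9

Derivation:
1. enqueue(98): size=1
2. enqueue(83): size=2
3. enqueue(40): size=3
4. dequeue(): size=2
5. enqueue(96): size=3
6. enqueue(26): size=4
7. enqueue(49): size=5
8. enqueue(42): size=6
9. enqueue(27): size=6=cap → OVERFLOW (fail)
10. enqueue(58): size=6=cap → OVERFLOW (fail)
11. enqueue(75): size=6=cap → OVERFLOW (fail)
12. enqueue(98): size=6=cap → OVERFLOW (fail)
13. enqueue(51): size=6=cap → OVERFLOW (fail)
14. enqueue(5): size=6=cap → OVERFLOW (fail)
15. enqueue(17): size=6=cap → OVERFLOW (fail)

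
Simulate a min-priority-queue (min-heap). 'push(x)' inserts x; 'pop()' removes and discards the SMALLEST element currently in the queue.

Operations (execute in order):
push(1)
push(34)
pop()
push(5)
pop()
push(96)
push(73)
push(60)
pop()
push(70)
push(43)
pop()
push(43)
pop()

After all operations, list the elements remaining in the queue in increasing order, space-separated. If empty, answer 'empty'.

push(1): heap contents = [1]
push(34): heap contents = [1, 34]
pop() → 1: heap contents = [34]
push(5): heap contents = [5, 34]
pop() → 5: heap contents = [34]
push(96): heap contents = [34, 96]
push(73): heap contents = [34, 73, 96]
push(60): heap contents = [34, 60, 73, 96]
pop() → 34: heap contents = [60, 73, 96]
push(70): heap contents = [60, 70, 73, 96]
push(43): heap contents = [43, 60, 70, 73, 96]
pop() → 43: heap contents = [60, 70, 73, 96]
push(43): heap contents = [43, 60, 70, 73, 96]
pop() → 43: heap contents = [60, 70, 73, 96]

Answer: 60 70 73 96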